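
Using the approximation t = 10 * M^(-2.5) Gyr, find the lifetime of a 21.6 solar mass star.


t = 10 * M^(-2.5) = 10 * 21.6^(-2.5) = 0.0046

0.0046 Gyr


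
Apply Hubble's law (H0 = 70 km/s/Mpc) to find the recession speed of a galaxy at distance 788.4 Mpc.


v = H0 * d = 70 * 788.4 = 55188.0

55188.0 km/s


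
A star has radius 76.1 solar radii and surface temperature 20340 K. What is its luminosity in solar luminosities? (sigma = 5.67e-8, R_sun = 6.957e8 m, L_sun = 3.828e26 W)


R = 76.1 * 6.957e8 m = 5.294277e+10 m. L = 4*pi*R^2*sigma*T^4 = 4*pi*(5.294277e+10)^2 * 5.67e-8 * 20340^4 = 3.418298918e+32 W. L/L_sun = 3.418298918e+32 / 3.828e26 = 892972.5491

892972.5491 L_sun


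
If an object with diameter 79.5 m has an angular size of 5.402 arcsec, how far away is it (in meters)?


D = size / theta_rad, theta_rad = 5.402 * pi/(180*3600) = 2.619e-05, D = 3.036e+06

3.036e+06 m


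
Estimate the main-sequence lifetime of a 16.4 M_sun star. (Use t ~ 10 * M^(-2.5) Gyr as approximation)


t = 10 * M^(-2.5) = 10 * 16.4^(-2.5) = 0.0092

0.0092 Gyr


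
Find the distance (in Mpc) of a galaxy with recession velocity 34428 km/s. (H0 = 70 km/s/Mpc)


d = v / H0 = 34428 / 70 = 491.8286

491.8286 Mpc


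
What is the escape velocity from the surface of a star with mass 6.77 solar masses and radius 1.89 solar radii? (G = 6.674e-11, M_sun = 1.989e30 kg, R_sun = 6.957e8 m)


M = 6.77 * 1.989e30 kg = 1.346553e+31 kg; R = 1.89 * 6.957e8 m = 1.314873e+09 m. v_esc = sqrt(2GM/R) = sqrt(2 * 6.674e-11 * 1.346553e+31 / 1.314873e+09) = 1.169e+06

1.169e+06 m/s


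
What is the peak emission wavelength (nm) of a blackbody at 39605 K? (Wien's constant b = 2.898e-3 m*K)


lam_max = b / T = 2.898e-3 / 39605 = 7.317e-08 m = 73.1726 nm

73.1726 nm


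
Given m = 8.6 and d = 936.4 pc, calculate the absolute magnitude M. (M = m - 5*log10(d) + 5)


M = m - 5*log10(d) + 5 = 8.6 - 5*log10(936.4) + 5 = -1.2573

-1.2573


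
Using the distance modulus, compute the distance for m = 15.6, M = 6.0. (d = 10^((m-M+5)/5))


d = 10^((m - M + 5)/5) = 10^((15.6 - 6.0 + 5)/5) = 831.7638

831.7638 pc


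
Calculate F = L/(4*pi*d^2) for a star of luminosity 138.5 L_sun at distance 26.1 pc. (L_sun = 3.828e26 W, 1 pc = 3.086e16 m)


F = L / (4*pi*d^2) = 5.302e+28 / (4*pi*(8.054e+17)^2) = 6.503e-09

6.503e-09 W/m^2


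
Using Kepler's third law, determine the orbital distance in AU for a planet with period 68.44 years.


a = P^(2/3) = 68.44^(2/3) = 16.7317

16.7317 AU


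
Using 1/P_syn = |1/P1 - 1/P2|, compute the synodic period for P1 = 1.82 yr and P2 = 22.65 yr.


1/P_syn = |1/P1 - 1/P2| = |1/1.82 - 1/22.65| => P_syn = 1.979

1.979 years


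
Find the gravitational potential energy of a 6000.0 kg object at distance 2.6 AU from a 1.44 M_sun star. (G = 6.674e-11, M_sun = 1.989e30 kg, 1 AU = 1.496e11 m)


M = 1.44 * 1.989e30 kg = 2.86416e+30 kg; r = 2.6 AU * 1.496e11 m/AU = 3.8896e+11 m. U = -GM*m/r = -(6.674e-11 * 2.86416e+30 * 6000.0) / 3.8896e+11 = -2.949e+12

-2.949e+12 J


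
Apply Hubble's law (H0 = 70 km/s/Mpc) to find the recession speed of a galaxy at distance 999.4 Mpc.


v = H0 * d = 70 * 999.4 = 69958.0

69958.0 km/s


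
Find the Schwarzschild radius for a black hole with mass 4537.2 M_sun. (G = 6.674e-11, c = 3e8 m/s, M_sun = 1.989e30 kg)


M = 4537.2 * 1.989e30 kg = 9.0244908e+33 kg. rs = 2GM/c^2 = 2 * 6.674e-11 * 9.0244908e+33 / (3e8)^2 = 1.338e+07

1.338e+07 m


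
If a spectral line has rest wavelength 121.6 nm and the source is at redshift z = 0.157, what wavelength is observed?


lam_obs = lam_emit * (1 + z) = 121.6 * (1 + 0.157) = 140.6912

140.6912 nm


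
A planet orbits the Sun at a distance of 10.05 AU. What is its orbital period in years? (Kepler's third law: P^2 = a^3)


P = a^(3/2) = 10.05^1.5 = 31.8602

31.8602 years


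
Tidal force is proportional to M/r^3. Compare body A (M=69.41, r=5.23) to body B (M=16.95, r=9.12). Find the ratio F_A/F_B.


Ratio = (M1/r1^3) / (M2/r2^3) = (69.41/5.23^3) / (16.95/9.12^3) = 21.7136

21.7136


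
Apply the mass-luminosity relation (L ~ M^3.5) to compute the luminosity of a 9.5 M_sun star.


L/L_sun = (M/M_sun)^3.5 = 9.5^3.5 = 2642.6072

2642.6072 L_sun


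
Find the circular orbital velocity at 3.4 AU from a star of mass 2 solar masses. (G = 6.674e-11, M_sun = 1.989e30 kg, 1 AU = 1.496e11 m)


v = sqrt(GM/r) = sqrt(6.674e-11 * 3.978e+30 / 5.086e+11) = 22846.5294

22846.5294 m/s


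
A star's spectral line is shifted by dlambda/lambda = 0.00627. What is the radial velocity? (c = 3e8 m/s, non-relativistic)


v = (dlambda/lambda) * c = 0.00627 * 3e8 = 1.881e+06

1.881e+06 m/s


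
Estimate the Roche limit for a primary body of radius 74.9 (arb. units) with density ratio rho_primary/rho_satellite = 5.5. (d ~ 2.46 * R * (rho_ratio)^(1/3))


d_Roche = 2.46 * 74.9 * 5.5^(1/3) = 325.2404

325.2404


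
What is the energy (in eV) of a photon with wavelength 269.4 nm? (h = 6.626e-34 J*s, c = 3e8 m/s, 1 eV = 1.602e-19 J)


E = hc/lambda = 6.626e-34 * 3e8 / 2.694e-07 = 7.379e-19 J = 4.6059 eV

4.6059 eV


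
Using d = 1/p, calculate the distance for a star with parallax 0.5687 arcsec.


d = 1/p = 1/0.5687 = 1.7584

1.7584 pc


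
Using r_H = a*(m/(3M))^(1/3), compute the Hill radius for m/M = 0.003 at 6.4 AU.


r_H = a * (m/3M)^(1/3) = 6.4 * (0.003/3)^(1/3) = 0.64

0.64 AU


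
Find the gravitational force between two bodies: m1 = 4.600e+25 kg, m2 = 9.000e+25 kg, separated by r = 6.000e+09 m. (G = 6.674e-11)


F = G*m1*m2/r^2 = 6.674e-11 * 4.600e+25 * 9.000e+25 / (6.000e+09)^2 = 6.674e-11 * 4.140e+51 / 3.600e+19 = 7.675e+21

7.675e+21 N


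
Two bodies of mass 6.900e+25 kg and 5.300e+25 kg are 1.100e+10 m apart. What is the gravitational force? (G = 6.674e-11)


F = G*m1*m2/r^2 = 6.674e-11 * 6.900e+25 * 5.300e+25 / (1.100e+10)^2 = 6.674e-11 * 3.657e+51 / 1.210e+20 = 2.017e+21

2.017e+21 N


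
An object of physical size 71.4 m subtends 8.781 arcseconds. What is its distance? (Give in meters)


D = size / theta_rad, theta_rad = 8.781 * pi/(180*3600) = 4.257e-05, D = 1.677e+06

1.677e+06 m


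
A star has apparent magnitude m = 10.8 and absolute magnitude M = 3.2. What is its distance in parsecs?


d = 10^((m - M + 5)/5) = 10^((10.8 - 3.2 + 5)/5) = 331.1311

331.1311 pc


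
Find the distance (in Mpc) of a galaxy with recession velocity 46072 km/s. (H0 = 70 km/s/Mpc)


d = v / H0 = 46072 / 70 = 658.1714

658.1714 Mpc


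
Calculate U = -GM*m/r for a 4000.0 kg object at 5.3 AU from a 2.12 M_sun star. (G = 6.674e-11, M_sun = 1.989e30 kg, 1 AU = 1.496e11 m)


M = 2.12 * 1.989e30 kg = 4.21668e+30 kg; r = 5.3 AU * 1.496e11 m/AU = 7.9288e+11 m. U = -GM*m/r = -(6.674e-11 * 4.21668e+30 * 4000.0) / 7.9288e+11 = -1.420e+12

-1.420e+12 J


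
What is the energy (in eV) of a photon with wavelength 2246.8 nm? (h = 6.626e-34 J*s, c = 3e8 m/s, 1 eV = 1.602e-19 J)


E = hc/lambda = 6.626e-34 * 3e8 / 2.247e-06 = 8.847e-20 J = 0.5523 eV

0.5523 eV


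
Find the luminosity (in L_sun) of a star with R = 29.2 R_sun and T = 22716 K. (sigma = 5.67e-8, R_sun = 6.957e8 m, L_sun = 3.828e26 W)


R = 29.2 * 6.957e8 m = 2.031444e+10 m. L = 4*pi*R^2*sigma*T^4 = 4*pi*(2.031444e+10)^2 * 5.67e-8 * 22716^4 = 7.829428683e+31 W. L/L_sun = 7.829428683e+31 / 3.828e26 = 204530.5299

204530.5299 L_sun


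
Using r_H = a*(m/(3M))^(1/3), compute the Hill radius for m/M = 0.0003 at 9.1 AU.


r_H = a * (m/3M)^(1/3) = 9.1 * (0.0003/3)^(1/3) = 0.4224

0.4224 AU


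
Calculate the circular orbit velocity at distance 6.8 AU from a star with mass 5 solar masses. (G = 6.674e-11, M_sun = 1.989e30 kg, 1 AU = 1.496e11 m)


v = sqrt(GM/r) = sqrt(6.674e-11 * 9.945e+30 / 1.017e+12) = 25543.1963

25543.1963 m/s


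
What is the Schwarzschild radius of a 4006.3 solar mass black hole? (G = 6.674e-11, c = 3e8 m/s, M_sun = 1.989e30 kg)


M = 4006.3 * 1.989e30 kg = 7.9685307e+33 kg. rs = 2GM/c^2 = 2 * 6.674e-11 * 7.9685307e+33 / (3e8)^2 = 1.182e+07

1.182e+07 m


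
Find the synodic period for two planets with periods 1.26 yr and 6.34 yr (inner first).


1/P_syn = |1/P1 - 1/P2| = |1/1.26 - 1/6.34| => P_syn = 1.5725

1.5725 years


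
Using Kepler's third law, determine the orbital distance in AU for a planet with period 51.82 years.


a = P^(2/3) = 51.82^(2/3) = 13.8995

13.8995 AU


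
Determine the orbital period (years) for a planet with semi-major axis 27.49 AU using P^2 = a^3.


P = a^(3/2) = 27.49^1.5 = 144.1326

144.1326 years


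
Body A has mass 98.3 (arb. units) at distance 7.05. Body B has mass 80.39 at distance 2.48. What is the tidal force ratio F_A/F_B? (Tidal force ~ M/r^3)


Ratio = (M1/r1^3) / (M2/r2^3) = (98.3/7.05^3) / (80.39/2.48^3) = 0.0532

0.0532


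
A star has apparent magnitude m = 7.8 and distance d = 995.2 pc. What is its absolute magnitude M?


M = m - 5*log10(d) + 5 = 7.8 - 5*log10(995.2) + 5 = -2.1896

-2.1896


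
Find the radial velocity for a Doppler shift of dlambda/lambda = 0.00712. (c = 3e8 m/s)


v = (dlambda/lambda) * c = 0.00712 * 3e8 = 2.136e+06

2.136e+06 m/s


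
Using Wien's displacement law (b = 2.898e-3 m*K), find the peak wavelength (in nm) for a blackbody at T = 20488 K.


lam_max = b / T = 2.898e-3 / 20488 = 1.414e-07 m = 141.4487 nm

141.4487 nm


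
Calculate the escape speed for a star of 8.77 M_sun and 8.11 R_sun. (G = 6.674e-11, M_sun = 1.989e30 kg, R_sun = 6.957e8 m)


M = 8.77 * 1.989e30 kg = 1.744353e+31 kg; R = 8.11 * 6.957e8 m = 5.642127e+09 m. v_esc = sqrt(2GM/R) = sqrt(2 * 6.674e-11 * 1.744353e+31 / 5.642127e+09) = 642397.5241

642397.5241 m/s


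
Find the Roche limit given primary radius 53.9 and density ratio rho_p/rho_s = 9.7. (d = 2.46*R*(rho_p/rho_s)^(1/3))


d_Roche = 2.46 * 53.9 * 9.7^(1/3) = 282.7794

282.7794


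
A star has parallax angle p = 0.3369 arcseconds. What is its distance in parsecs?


d = 1/p = 1/0.3369 = 2.9682

2.9682 pc


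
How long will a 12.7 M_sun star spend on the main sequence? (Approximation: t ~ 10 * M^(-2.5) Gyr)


t = 10 * M^(-2.5) = 10 * 12.7^(-2.5) = 0.0174

0.0174 Gyr


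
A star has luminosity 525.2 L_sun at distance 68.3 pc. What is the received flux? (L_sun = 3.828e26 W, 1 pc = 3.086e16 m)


F = L / (4*pi*d^2) = 2.010e+29 / (4*pi*(2.108e+18)^2) = 3.601e-09

3.601e-09 W/m^2


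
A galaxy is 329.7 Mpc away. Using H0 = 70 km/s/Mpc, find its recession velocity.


v = H0 * d = 70 * 329.7 = 23079.0

23079.0 km/s


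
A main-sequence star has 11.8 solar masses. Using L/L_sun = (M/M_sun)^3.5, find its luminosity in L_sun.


L/L_sun = (M/M_sun)^3.5 = 11.8^3.5 = 5644.0003

5644.0003 L_sun


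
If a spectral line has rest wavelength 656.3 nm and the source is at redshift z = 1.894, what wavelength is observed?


lam_obs = lam_emit * (1 + z) = 656.3 * (1 + 1.894) = 1899.3322

1899.3322 nm


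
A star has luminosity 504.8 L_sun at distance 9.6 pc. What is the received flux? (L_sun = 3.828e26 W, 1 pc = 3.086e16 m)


F = L / (4*pi*d^2) = 1.932e+29 / (4*pi*(2.963e+17)^2) = 1.752e-07

1.752e-07 W/m^2


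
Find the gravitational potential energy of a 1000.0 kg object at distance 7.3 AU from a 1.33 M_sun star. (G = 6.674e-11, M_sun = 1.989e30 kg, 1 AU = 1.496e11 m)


M = 1.33 * 1.989e30 kg = 2.64537e+30 kg; r = 7.3 AU * 1.496e11 m/AU = 1.09208e+12 m. U = -GM*m/r = -(6.674e-11 * 2.64537e+30 * 1000.0) / 1.09208e+12 = -1.617e+11

-1.617e+11 J


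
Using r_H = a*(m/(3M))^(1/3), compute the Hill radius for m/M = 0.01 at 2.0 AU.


r_H = a * (m/3M)^(1/3) = 2.0 * (0.01/3)^(1/3) = 0.2988

0.2988 AU


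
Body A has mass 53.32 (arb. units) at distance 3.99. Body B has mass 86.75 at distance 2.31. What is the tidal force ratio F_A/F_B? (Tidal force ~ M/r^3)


Ratio = (M1/r1^3) / (M2/r2^3) = (53.32/3.99^3) / (86.75/2.31^3) = 0.1193

0.1193


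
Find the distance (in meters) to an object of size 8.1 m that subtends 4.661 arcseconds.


D = size / theta_rad, theta_rad = 4.661 * pi/(180*3600) = 2.260e-05, D = 358452.034

358452.034 m


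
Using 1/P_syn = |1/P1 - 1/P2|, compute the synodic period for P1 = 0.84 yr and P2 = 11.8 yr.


1/P_syn = |1/P1 - 1/P2| = |1/0.84 - 1/11.8| => P_syn = 0.9044

0.9044 years


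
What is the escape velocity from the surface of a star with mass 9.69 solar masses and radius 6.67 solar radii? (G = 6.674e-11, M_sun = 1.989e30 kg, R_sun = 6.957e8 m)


M = 9.69 * 1.989e30 kg = 1.927341e+31 kg; R = 6.67 * 6.957e8 m = 4.640319e+09 m. v_esc = sqrt(2GM/R) = sqrt(2 * 6.674e-11 * 1.927341e+31 / 4.640319e+09) = 744583.5899

744583.5899 m/s


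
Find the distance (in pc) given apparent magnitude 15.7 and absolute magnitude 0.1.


d = 10^((m - M + 5)/5) = 10^((15.7 - 0.1 + 5)/5) = 13182.5674

13182.5674 pc


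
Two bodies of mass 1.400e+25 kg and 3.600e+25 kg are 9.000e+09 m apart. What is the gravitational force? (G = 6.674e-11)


F = G*m1*m2/r^2 = 6.674e-11 * 1.400e+25 * 3.600e+25 / (9.000e+09)^2 = 6.674e-11 * 5.040e+50 / 8.100e+19 = 4.153e+20

4.153e+20 N


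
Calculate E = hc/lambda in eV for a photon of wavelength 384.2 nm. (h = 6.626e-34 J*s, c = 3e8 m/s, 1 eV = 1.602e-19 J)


E = hc/lambda = 6.626e-34 * 3e8 / 3.842e-07 = 5.174e-19 J = 3.2296 eV

3.2296 eV


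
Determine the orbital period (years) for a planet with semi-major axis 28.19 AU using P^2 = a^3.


P = a^(3/2) = 28.19^1.5 = 149.6727

149.6727 years


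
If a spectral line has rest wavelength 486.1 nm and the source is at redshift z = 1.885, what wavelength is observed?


lam_obs = lam_emit * (1 + z) = 486.1 * (1 + 1.885) = 1402.3985

1402.3985 nm


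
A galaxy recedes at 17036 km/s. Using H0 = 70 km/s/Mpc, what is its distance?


d = v / H0 = 17036 / 70 = 243.3714

243.3714 Mpc


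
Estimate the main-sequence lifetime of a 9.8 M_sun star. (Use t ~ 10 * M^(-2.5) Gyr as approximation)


t = 10 * M^(-2.5) = 10 * 9.8^(-2.5) = 0.0333

0.0333 Gyr


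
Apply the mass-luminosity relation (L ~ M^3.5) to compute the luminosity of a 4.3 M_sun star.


L/L_sun = (M/M_sun)^3.5 = 4.3^3.5 = 164.8692

164.8692 L_sun


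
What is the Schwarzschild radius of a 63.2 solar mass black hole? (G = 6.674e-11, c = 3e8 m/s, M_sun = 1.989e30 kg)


M = 63.2 * 1.989e30 kg = 1.257048e+32 kg. rs = 2GM/c^2 = 2 * 6.674e-11 * 1.257048e+32 / (3e8)^2 = 186434.1856

186434.1856 m


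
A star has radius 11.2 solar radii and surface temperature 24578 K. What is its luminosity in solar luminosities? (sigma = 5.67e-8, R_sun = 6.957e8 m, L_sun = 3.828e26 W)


R = 11.2 * 6.957e8 m = 7.79184e+09 m. L = 4*pi*R^2*sigma*T^4 = 4*pi*(7.79184e+09)^2 * 5.67e-8 * 24578^4 = 1.578552879e+31 W. L/L_sun = 1.578552879e+31 / 3.828e26 = 41237.0135

41237.0135 L_sun


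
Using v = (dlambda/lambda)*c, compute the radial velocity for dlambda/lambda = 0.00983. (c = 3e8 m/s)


v = (dlambda/lambda) * c = 0.00983 * 3e8 = 2.949e+06

2.949e+06 m/s


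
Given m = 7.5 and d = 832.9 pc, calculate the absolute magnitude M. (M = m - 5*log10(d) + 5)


M = m - 5*log10(d) + 5 = 7.5 - 5*log10(832.9) + 5 = -2.103

-2.103


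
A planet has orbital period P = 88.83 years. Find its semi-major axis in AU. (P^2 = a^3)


a = P^(2/3) = 88.83^(2/3) = 19.9086

19.9086 AU


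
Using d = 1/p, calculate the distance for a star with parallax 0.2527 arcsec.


d = 1/p = 1/0.2527 = 3.9573

3.9573 pc


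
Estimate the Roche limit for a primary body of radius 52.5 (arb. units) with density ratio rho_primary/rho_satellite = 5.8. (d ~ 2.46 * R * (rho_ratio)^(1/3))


d_Roche = 2.46 * 52.5 * 5.8^(1/3) = 232.044

232.044


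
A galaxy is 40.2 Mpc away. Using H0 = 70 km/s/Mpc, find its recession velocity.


v = H0 * d = 70 * 40.2 = 2814.0

2814.0 km/s


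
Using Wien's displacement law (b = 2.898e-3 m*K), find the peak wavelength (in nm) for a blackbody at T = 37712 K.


lam_max = b / T = 2.898e-3 / 37712 = 7.685e-08 m = 76.8456 nm

76.8456 nm


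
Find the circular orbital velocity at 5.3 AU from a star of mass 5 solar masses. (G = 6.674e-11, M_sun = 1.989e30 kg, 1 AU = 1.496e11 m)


v = sqrt(GM/r) = sqrt(6.674e-11 * 9.945e+30 / 7.929e+11) = 28932.8865

28932.8865 m/s


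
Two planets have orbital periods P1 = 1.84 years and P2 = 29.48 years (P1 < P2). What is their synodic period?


1/P_syn = |1/P1 - 1/P2| = |1/1.84 - 1/29.48| => P_syn = 1.9625

1.9625 years


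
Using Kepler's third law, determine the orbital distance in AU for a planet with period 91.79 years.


a = P^(2/3) = 91.79^(2/3) = 20.3484

20.3484 AU


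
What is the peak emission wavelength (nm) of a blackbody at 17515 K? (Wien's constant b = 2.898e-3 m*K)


lam_max = b / T = 2.898e-3 / 17515 = 1.655e-07 m = 165.4582 nm

165.4582 nm


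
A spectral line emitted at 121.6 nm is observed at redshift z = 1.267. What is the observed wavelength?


lam_obs = lam_emit * (1 + z) = 121.6 * (1 + 1.267) = 275.6672

275.6672 nm


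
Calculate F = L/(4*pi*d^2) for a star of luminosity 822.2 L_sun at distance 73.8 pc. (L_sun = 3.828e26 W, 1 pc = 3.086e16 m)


F = L / (4*pi*d^2) = 3.147e+29 / (4*pi*(2.277e+18)^2) = 4.829e-09

4.829e-09 W/m^2


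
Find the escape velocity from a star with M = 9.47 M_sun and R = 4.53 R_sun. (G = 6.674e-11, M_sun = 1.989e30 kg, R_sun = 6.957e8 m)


M = 9.47 * 1.989e30 kg = 1.883583e+31 kg; R = 4.53 * 6.957e8 m = 3.151521e+09 m. v_esc = sqrt(2GM/R) = sqrt(2 * 6.674e-11 * 1.883583e+31 / 3.151521e+09) = 893182.8537

893182.8537 m/s


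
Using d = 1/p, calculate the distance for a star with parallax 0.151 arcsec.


d = 1/p = 1/0.151 = 6.6225

6.6225 pc


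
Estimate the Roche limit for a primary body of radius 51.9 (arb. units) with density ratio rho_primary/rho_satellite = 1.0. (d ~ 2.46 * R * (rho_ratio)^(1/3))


d_Roche = 2.46 * 51.9 * 1.0^(1/3) = 127.674

127.674


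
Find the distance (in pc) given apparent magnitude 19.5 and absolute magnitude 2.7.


d = 10^((m - M + 5)/5) = 10^((19.5 - 2.7 + 5)/5) = 22908.6765

22908.6765 pc


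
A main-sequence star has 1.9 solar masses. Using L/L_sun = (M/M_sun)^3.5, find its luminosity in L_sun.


L/L_sun = (M/M_sun)^3.5 = 1.9^3.5 = 9.4545

9.4545 L_sun


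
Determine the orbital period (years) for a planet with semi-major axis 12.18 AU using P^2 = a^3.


P = a^(3/2) = 12.18^1.5 = 42.508

42.508 years


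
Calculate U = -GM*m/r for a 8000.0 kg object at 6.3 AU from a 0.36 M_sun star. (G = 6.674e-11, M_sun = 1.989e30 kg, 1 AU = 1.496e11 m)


M = 0.36 * 1.989e30 kg = 7.1604e+29 kg; r = 6.3 AU * 1.496e11 m/AU = 9.4248e+11 m. U = -GM*m/r = -(6.674e-11 * 7.1604e+29 * 8000.0) / 9.4248e+11 = -4.056e+11

-4.056e+11 J


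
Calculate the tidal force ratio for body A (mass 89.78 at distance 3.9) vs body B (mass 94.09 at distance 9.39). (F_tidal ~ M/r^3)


Ratio = (M1/r1^3) / (M2/r2^3) = (89.78/3.9^3) / (94.09/9.39^3) = 13.318

13.318


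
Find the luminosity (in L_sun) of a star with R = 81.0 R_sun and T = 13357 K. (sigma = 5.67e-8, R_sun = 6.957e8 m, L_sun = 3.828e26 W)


R = 81.0 * 6.957e8 m = 5.63517e+10 m. L = 4*pi*R^2*sigma*T^4 = 4*pi*(5.63517e+10)^2 * 5.67e-8 * 13357^4 = 7.201826778e+31 W. L/L_sun = 7.201826778e+31 / 3.828e26 = 188135.4958

188135.4958 L_sun


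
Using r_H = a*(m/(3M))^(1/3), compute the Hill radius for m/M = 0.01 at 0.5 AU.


r_H = a * (m/3M)^(1/3) = 0.5 * (0.01/3)^(1/3) = 0.0747

0.0747 AU


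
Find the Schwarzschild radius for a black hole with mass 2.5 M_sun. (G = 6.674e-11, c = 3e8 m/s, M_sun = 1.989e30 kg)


M = 2.5 * 1.989e30 kg = 4.9725e+30 kg. rs = 2GM/c^2 = 2 * 6.674e-11 * 4.9725e+30 / (3e8)^2 = 7374.77

7374.77 m


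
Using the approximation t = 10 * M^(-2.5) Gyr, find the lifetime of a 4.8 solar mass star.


t = 10 * M^(-2.5) = 10 * 4.8^(-2.5) = 0.1981

0.1981 Gyr


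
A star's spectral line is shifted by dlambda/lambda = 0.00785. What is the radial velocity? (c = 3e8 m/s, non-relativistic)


v = (dlambda/lambda) * c = 0.00785 * 3e8 = 2.355e+06

2.355e+06 m/s


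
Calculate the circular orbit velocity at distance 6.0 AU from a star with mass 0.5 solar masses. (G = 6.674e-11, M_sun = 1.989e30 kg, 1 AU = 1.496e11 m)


v = sqrt(GM/r) = sqrt(6.674e-11 * 9.945e+29 / 8.976e+11) = 8599.1213

8599.1213 m/s


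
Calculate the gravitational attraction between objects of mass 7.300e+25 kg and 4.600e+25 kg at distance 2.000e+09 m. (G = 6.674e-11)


F = G*m1*m2/r^2 = 6.674e-11 * 7.300e+25 * 4.600e+25 / (2.000e+09)^2 = 6.674e-11 * 3.358e+51 / 4.000e+18 = 5.603e+22

5.603e+22 N


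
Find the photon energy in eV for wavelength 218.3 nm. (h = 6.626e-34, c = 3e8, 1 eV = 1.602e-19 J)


E = hc/lambda = 6.626e-34 * 3e8 / 2.183e-07 = 9.106e-19 J = 5.684 eV

5.684 eV


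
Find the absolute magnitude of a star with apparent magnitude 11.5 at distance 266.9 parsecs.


M = m - 5*log10(d) + 5 = 11.5 - 5*log10(266.9) + 5 = 4.3683

4.3683


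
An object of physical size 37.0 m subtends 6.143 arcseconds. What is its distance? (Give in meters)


D = size / theta_rad, theta_rad = 6.143 * pi/(180*3600) = 2.978e-05, D = 1.242e+06

1.242e+06 m


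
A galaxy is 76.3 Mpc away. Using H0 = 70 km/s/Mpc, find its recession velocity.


v = H0 * d = 70 * 76.3 = 5341.0

5341.0 km/s


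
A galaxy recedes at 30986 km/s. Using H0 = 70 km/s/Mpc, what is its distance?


d = v / H0 = 30986 / 70 = 442.6571

442.6571 Mpc


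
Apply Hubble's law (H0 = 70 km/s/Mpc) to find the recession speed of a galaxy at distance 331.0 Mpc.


v = H0 * d = 70 * 331.0 = 23170.0

23170.0 km/s


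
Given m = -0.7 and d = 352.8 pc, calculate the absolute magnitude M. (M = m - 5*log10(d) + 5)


M = m - 5*log10(d) + 5 = -0.7 - 5*log10(352.8) + 5 = -8.4376

-8.4376


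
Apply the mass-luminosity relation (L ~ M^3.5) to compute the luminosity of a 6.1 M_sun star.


L/L_sun = (M/M_sun)^3.5 = 6.1^3.5 = 560.6017

560.6017 L_sun


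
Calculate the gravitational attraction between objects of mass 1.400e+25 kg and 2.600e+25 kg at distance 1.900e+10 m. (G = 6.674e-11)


F = G*m1*m2/r^2 = 6.674e-11 * 1.400e+25 * 2.600e+25 / (1.900e+10)^2 = 6.674e-11 * 3.640e+50 / 3.610e+20 = 6.729e+19

6.729e+19 N


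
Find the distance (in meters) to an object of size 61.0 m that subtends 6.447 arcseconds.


D = size / theta_rad, theta_rad = 6.447 * pi/(180*3600) = 3.126e-05, D = 1.952e+06

1.952e+06 m


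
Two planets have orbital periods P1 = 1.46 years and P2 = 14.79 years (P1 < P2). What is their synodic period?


1/P_syn = |1/P1 - 1/P2| = |1/1.46 - 1/14.79| => P_syn = 1.6199

1.6199 years


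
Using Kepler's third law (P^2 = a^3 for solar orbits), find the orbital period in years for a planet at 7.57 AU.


P = a^(3/2) = 7.57^1.5 = 20.8278

20.8278 years


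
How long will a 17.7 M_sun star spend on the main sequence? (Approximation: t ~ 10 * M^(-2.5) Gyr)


t = 10 * M^(-2.5) = 10 * 17.7^(-2.5) = 0.0076

0.0076 Gyr


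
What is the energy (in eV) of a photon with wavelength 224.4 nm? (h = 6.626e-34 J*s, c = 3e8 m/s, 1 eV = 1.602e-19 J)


E = hc/lambda = 6.626e-34 * 3e8 / 2.244e-07 = 8.858e-19 J = 5.5295 eV

5.5295 eV


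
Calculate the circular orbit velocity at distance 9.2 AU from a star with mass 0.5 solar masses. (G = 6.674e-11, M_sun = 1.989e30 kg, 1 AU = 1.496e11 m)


v = sqrt(GM/r) = sqrt(6.674e-11 * 9.945e+29 / 1.376e+12) = 6944.4169

6944.4169 m/s


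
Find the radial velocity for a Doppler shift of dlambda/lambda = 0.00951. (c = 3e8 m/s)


v = (dlambda/lambda) * c = 0.00951 * 3e8 = 2.853e+06

2.853e+06 m/s


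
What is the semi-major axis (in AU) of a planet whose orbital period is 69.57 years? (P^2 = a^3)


a = P^(2/3) = 69.57^(2/3) = 16.9154

16.9154 AU


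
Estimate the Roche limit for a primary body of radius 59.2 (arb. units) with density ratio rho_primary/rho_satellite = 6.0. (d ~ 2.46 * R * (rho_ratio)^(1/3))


d_Roche = 2.46 * 59.2 * 6.0^(1/3) = 264.6309

264.6309


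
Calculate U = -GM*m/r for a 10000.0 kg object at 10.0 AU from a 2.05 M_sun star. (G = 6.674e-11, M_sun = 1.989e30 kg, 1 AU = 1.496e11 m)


M = 2.05 * 1.989e30 kg = 4.07745e+30 kg; r = 10.0 AU * 1.496e11 m/AU = 1.496e+12 m. U = -GM*m/r = -(6.674e-11 * 4.07745e+30 * 10000.0) / 1.496e+12 = -1.819e+12

-1.819e+12 J


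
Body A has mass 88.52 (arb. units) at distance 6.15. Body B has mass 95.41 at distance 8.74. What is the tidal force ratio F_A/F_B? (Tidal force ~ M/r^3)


Ratio = (M1/r1^3) / (M2/r2^3) = (88.52/6.15^3) / (95.41/8.74^3) = 2.6629

2.6629


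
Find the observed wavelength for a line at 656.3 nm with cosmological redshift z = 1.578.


lam_obs = lam_emit * (1 + z) = 656.3 * (1 + 1.578) = 1691.9414

1691.9414 nm


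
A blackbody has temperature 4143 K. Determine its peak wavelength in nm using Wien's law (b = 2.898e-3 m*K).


lam_max = b / T = 2.898e-3 / 4143 = 6.995e-07 m = 699.4931 nm

699.4931 nm


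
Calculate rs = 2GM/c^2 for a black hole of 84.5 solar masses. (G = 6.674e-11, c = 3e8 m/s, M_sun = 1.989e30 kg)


M = 84.5 * 1.989e30 kg = 1.680705e+32 kg. rs = 2GM/c^2 = 2 * 6.674e-11 * 1.680705e+32 / (3e8)^2 = 249267.226

249267.226 m


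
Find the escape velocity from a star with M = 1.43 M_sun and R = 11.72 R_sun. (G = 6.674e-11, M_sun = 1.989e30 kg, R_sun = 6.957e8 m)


M = 1.43 * 1.989e30 kg = 2.84427e+30 kg; R = 11.72 * 6.957e8 m = 8.153604e+09 m. v_esc = sqrt(2GM/R) = sqrt(2 * 6.674e-11 * 2.84427e+30 / 8.153604e+09) = 215783.7329

215783.7329 m/s


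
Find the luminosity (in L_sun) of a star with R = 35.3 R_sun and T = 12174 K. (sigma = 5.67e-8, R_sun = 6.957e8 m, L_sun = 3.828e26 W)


R = 35.3 * 6.957e8 m = 2.455821e+10 m. L = 4*pi*R^2*sigma*T^4 = 4*pi*(2.455821e+10)^2 * 5.67e-8 * 12174^4 = 9.438859685e+30 W. L/L_sun = 9.438859685e+30 / 3.828e26 = 24657.4182

24657.4182 L_sun


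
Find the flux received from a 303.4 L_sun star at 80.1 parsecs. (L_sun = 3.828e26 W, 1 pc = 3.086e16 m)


F = L / (4*pi*d^2) = 1.161e+29 / (4*pi*(2.472e+18)^2) = 1.513e-09

1.513e-09 W/m^2


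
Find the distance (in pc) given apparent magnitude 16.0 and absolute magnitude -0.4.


d = 10^((m - M + 5)/5) = 10^((16.0 - -0.4 + 5)/5) = 19054.6072

19054.6072 pc


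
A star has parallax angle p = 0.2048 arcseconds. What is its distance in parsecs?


d = 1/p = 1/0.2048 = 4.8828

4.8828 pc


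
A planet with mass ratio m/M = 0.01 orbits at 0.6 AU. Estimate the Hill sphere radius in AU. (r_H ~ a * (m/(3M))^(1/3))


r_H = a * (m/3M)^(1/3) = 0.6 * (0.01/3)^(1/3) = 0.0896

0.0896 AU


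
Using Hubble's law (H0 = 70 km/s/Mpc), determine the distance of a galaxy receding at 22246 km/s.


d = v / H0 = 22246 / 70 = 317.8

317.8 Mpc


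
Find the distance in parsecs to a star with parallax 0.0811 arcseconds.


d = 1/p = 1/0.0811 = 12.3305

12.3305 pc


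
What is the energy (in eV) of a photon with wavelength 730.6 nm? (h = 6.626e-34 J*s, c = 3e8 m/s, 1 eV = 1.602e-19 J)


E = hc/lambda = 6.626e-34 * 3e8 / 7.306e-07 = 2.721e-19 J = 1.6984 eV

1.6984 eV


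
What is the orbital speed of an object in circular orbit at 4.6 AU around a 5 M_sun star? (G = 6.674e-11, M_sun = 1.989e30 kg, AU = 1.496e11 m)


v = sqrt(GM/r) = sqrt(6.674e-11 * 9.945e+30 / 6.882e+11) = 31056.3764

31056.3764 m/s


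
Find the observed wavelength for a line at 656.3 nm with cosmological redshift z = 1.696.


lam_obs = lam_emit * (1 + z) = 656.3 * (1 + 1.696) = 1769.3848

1769.3848 nm


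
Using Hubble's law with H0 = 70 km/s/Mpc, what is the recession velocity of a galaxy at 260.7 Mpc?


v = H0 * d = 70 * 260.7 = 18249.0

18249.0 km/s


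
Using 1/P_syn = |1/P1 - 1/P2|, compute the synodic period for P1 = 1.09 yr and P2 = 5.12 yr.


1/P_syn = |1/P1 - 1/P2| = |1/1.09 - 1/5.12| => P_syn = 1.3848

1.3848 years


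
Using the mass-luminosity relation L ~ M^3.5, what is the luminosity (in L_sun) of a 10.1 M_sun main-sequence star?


L/L_sun = (M/M_sun)^3.5 = 10.1^3.5 = 3274.3478

3274.3478 L_sun


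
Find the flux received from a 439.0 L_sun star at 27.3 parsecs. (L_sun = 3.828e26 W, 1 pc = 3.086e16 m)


F = L / (4*pi*d^2) = 1.680e+29 / (4*pi*(8.425e+17)^2) = 1.884e-08

1.884e-08 W/m^2


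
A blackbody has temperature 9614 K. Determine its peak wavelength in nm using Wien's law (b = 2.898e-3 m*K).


lam_max = b / T = 2.898e-3 / 9614 = 3.014e-07 m = 301.4354 nm

301.4354 nm


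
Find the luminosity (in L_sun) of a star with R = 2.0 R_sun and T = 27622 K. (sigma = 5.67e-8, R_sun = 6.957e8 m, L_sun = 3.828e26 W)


R = 2.0 * 6.957e8 m = 1.3914e+09 m. L = 4*pi*R^2*sigma*T^4 = 4*pi*(1.3914e+09)^2 * 5.67e-8 * 27622^4 = 8.03003438e+29 W. L/L_sun = 8.03003438e+29 / 3.828e26 = 2097.7101

2097.7101 L_sun


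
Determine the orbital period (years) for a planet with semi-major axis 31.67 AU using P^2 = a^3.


P = a^(3/2) = 31.67^1.5 = 178.2264

178.2264 years


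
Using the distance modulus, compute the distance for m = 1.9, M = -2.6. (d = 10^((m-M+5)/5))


d = 10^((m - M + 5)/5) = 10^((1.9 - -2.6 + 5)/5) = 79.4328

79.4328 pc


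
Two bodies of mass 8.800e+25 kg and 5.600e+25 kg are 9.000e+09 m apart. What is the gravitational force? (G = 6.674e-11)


F = G*m1*m2/r^2 = 6.674e-11 * 8.800e+25 * 5.600e+25 / (9.000e+09)^2 = 6.674e-11 * 4.928e+51 / 8.100e+19 = 4.060e+21

4.060e+21 N


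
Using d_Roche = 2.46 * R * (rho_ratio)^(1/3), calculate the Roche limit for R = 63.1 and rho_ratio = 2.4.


d_Roche = 2.46 * 63.1 * 2.4^(1/3) = 207.8268

207.8268


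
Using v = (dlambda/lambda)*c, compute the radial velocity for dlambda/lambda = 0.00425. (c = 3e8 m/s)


v = (dlambda/lambda) * c = 0.00425 * 3e8 = 1.275e+06

1.275e+06 m/s


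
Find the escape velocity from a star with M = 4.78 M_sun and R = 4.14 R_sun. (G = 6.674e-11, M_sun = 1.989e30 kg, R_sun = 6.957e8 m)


M = 4.78 * 1.989e30 kg = 9.50742e+30 kg; R = 4.14 * 6.957e8 m = 2.880198e+09 m. v_esc = sqrt(2GM/R) = sqrt(2 * 6.674e-11 * 9.50742e+30 / 2.880198e+09) = 663786.2724

663786.2724 m/s


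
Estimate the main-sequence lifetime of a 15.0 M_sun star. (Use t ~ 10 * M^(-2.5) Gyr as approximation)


t = 10 * M^(-2.5) = 10 * 15.0^(-2.5) = 0.0115

0.0115 Gyr


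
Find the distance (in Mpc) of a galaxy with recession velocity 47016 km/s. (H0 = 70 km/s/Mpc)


d = v / H0 = 47016 / 70 = 671.6571

671.6571 Mpc


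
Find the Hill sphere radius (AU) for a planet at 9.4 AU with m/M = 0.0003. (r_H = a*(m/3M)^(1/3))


r_H = a * (m/3M)^(1/3) = 9.4 * (0.0003/3)^(1/3) = 0.4363

0.4363 AU


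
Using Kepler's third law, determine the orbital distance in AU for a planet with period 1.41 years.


a = P^(2/3) = 1.41^(2/3) = 1.2574

1.2574 AU


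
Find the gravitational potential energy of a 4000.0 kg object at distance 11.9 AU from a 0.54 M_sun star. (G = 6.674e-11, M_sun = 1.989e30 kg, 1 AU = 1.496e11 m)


M = 0.54 * 1.989e30 kg = 1.07406e+30 kg; r = 11.9 AU * 1.496e11 m/AU = 1.78024e+12 m. U = -GM*m/r = -(6.674e-11 * 1.07406e+30 * 4000.0) / 1.78024e+12 = -1.611e+11

-1.611e+11 J


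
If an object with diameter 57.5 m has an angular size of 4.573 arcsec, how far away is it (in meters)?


D = size / theta_rad, theta_rad = 4.573 * pi/(180*3600) = 2.217e-05, D = 2.594e+06

2.594e+06 m


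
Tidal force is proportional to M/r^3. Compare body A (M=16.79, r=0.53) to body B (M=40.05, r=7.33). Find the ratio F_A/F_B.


Ratio = (M1/r1^3) / (M2/r2^3) = (16.79/0.53^3) / (40.05/7.33^3) = 1109.0024

1109.0024


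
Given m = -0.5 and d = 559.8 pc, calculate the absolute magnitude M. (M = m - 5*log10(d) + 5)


M = m - 5*log10(d) + 5 = -0.5 - 5*log10(559.8) + 5 = -9.2402

-9.2402


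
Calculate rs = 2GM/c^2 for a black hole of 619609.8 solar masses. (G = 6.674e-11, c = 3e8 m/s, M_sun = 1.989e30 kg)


M = 619609.8 * 1.989e30 kg = 1.232403892e+36 kg. rs = 2GM/c^2 = 2 * 6.674e-11 * 1.232403892e+36 / (3e8)^2 = 1.828e+09

1.828e+09 m


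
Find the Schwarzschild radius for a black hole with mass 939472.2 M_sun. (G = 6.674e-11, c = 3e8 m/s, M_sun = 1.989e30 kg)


M = 939472.2 * 1.989e30 kg = 1.868610206e+36 kg. rs = 2GM/c^2 = 2 * 6.674e-11 * 1.868610206e+36 / (3e8)^2 = 2.771e+09

2.771e+09 m


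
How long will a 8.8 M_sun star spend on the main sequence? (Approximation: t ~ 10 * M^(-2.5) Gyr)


t = 10 * M^(-2.5) = 10 * 8.8^(-2.5) = 0.0435

0.0435 Gyr


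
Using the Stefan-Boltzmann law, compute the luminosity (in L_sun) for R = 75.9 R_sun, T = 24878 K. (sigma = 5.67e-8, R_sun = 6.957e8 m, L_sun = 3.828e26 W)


R = 75.9 * 6.957e8 m = 5.280363e+10 m. L = 4*pi*R^2*sigma*T^4 = 4*pi*(5.280363e+10)^2 * 5.67e-8 * 24878^4 = 7.609959323e+32 W. L/L_sun = 7.609959323e+32 / 3.828e26 = 1.988e+06

1.988e+06 L_sun


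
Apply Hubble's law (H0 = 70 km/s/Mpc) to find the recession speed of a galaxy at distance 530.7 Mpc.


v = H0 * d = 70 * 530.7 = 37149.0

37149.0 km/s


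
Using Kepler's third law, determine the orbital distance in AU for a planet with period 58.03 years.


a = P^(2/3) = 58.03^(2/3) = 14.9889

14.9889 AU


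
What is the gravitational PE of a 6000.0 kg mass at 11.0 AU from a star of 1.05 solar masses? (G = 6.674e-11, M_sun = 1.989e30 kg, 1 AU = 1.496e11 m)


M = 1.05 * 1.989e30 kg = 2.08845e+30 kg; r = 11.0 AU * 1.496e11 m/AU = 1.6456e+12 m. U = -GM*m/r = -(6.674e-11 * 2.08845e+30 * 6000.0) / 1.6456e+12 = -5.082e+11

-5.082e+11 J


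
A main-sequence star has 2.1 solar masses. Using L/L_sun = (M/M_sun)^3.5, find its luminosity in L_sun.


L/L_sun = (M/M_sun)^3.5 = 2.1^3.5 = 13.4205

13.4205 L_sun


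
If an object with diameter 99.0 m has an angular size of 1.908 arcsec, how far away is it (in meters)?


D = size / theta_rad, theta_rad = 1.908 * pi/(180*3600) = 9.250e-06, D = 1.070e+07

1.070e+07 m


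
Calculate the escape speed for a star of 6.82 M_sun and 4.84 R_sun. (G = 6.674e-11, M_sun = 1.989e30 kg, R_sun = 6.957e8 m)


M = 6.82 * 1.989e30 kg = 1.356498e+31 kg; R = 4.84 * 6.957e8 m = 3.367188e+09 m. v_esc = sqrt(2GM/R) = sqrt(2 * 6.674e-11 * 1.356498e+31 / 3.367188e+09) = 733303.9011

733303.9011 m/s


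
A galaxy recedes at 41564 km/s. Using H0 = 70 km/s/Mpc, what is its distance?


d = v / H0 = 41564 / 70 = 593.7714

593.7714 Mpc


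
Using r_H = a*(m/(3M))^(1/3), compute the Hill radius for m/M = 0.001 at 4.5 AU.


r_H = a * (m/3M)^(1/3) = 4.5 * (0.001/3)^(1/3) = 0.312

0.312 AU


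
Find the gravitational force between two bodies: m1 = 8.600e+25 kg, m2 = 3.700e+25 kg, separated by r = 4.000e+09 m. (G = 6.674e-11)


F = G*m1*m2/r^2 = 6.674e-11 * 8.600e+25 * 3.700e+25 / (4.000e+09)^2 = 6.674e-11 * 3.182e+51 / 1.600e+19 = 1.327e+22

1.327e+22 N


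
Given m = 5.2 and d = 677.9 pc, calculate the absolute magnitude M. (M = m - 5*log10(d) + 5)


M = m - 5*log10(d) + 5 = 5.2 - 5*log10(677.9) + 5 = -3.9558

-3.9558


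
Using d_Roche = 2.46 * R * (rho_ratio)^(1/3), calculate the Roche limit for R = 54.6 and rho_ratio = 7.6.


d_Roche = 2.46 * 54.6 * 7.6^(1/3) = 264.078

264.078


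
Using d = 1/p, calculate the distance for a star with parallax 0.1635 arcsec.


d = 1/p = 1/0.1635 = 6.1162

6.1162 pc


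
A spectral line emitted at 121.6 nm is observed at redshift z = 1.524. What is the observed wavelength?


lam_obs = lam_emit * (1 + z) = 121.6 * (1 + 1.524) = 306.9184

306.9184 nm


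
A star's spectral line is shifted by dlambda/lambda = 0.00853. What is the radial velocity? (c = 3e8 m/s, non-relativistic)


v = (dlambda/lambda) * c = 0.00853 * 3e8 = 2.559e+06

2.559e+06 m/s


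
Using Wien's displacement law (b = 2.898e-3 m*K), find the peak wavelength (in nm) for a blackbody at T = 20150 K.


lam_max = b / T = 2.898e-3 / 20150 = 1.438e-07 m = 143.8213 nm

143.8213 nm


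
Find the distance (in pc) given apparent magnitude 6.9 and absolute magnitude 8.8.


d = 10^((m - M + 5)/5) = 10^((6.9 - 8.8 + 5)/5) = 4.1687

4.1687 pc


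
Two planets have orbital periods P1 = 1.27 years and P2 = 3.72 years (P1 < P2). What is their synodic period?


1/P_syn = |1/P1 - 1/P2| = |1/1.27 - 1/3.72| => P_syn = 1.9283

1.9283 years


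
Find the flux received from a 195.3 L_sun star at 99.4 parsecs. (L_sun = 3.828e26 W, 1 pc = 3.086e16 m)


F = L / (4*pi*d^2) = 7.476e+28 / (4*pi*(3.067e+18)^2) = 6.323e-10

6.323e-10 W/m^2


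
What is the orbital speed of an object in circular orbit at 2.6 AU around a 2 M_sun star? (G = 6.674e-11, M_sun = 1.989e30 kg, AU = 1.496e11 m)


v = sqrt(GM/r) = sqrt(6.674e-11 * 3.978e+30 / 3.890e+11) = 26126.0059

26126.0059 m/s


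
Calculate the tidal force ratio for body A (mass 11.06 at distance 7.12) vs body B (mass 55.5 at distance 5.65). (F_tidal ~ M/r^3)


Ratio = (M1/r1^3) / (M2/r2^3) = (11.06/7.12^3) / (55.5/5.65^3) = 0.0996

0.0996


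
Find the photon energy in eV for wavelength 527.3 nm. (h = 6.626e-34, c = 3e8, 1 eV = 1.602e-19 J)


E = hc/lambda = 6.626e-34 * 3e8 / 5.273e-07 = 3.770e-19 J = 2.3532 eV

2.3532 eV


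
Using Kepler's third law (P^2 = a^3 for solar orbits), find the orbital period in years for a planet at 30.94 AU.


P = a^(3/2) = 30.94^1.5 = 172.0998

172.0998 years


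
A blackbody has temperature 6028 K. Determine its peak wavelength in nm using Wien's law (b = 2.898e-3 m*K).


lam_max = b / T = 2.898e-3 / 6028 = 4.808e-07 m = 480.7565 nm

480.7565 nm


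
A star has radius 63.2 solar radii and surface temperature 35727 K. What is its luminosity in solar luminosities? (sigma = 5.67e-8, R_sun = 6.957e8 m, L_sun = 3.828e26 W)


R = 63.2 * 6.957e8 m = 4.396824e+10 m. L = 4*pi*R^2*sigma*T^4 = 4*pi*(4.396824e+10)^2 * 5.67e-8 * 35727^4 = 2.244177925e+33 W. L/L_sun = 2.244177925e+33 / 3.828e26 = 5.863e+06

5.863e+06 L_sun


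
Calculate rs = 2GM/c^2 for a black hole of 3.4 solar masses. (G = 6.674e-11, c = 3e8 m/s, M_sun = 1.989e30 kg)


M = 3.4 * 1.989e30 kg = 6.7626e+30 kg. rs = 2GM/c^2 = 2 * 6.674e-11 * 6.7626e+30 / (3e8)^2 = 10029.6872

10029.6872 m


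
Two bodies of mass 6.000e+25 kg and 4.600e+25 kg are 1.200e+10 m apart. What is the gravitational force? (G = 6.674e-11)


F = G*m1*m2/r^2 = 6.674e-11 * 6.000e+25 * 4.600e+25 / (1.200e+10)^2 = 6.674e-11 * 2.760e+51 / 1.440e+20 = 1.279e+21

1.279e+21 N


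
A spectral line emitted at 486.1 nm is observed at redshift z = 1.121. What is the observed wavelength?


lam_obs = lam_emit * (1 + z) = 486.1 * (1 + 1.121) = 1031.0181

1031.0181 nm


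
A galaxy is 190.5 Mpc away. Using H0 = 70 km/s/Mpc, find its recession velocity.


v = H0 * d = 70 * 190.5 = 13335.0

13335.0 km/s


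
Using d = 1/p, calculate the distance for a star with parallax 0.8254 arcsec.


d = 1/p = 1/0.8254 = 1.2115

1.2115 pc


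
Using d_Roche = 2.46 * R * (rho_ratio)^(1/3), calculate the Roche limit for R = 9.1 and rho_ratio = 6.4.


d_Roche = 2.46 * 9.1 * 6.4^(1/3) = 41.5626

41.5626


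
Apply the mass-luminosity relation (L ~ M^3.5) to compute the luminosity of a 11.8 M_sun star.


L/L_sun = (M/M_sun)^3.5 = 11.8^3.5 = 5644.0003

5644.0003 L_sun


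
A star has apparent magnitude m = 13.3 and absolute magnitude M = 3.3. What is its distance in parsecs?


d = 10^((m - M + 5)/5) = 10^((13.3 - 3.3 + 5)/5) = 1000.0

1000.0 pc


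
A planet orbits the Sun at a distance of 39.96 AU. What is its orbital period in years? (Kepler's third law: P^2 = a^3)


P = a^(3/2) = 39.96^1.5 = 252.6028

252.6028 years


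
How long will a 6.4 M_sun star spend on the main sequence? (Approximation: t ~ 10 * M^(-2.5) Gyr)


t = 10 * M^(-2.5) = 10 * 6.4^(-2.5) = 0.0965

0.0965 Gyr


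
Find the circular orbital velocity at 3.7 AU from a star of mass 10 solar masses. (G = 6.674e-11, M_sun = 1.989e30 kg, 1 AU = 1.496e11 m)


v = sqrt(GM/r) = sqrt(6.674e-11 * 1.989e+31 / 5.535e+11) = 48971.5482

48971.5482 m/s
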